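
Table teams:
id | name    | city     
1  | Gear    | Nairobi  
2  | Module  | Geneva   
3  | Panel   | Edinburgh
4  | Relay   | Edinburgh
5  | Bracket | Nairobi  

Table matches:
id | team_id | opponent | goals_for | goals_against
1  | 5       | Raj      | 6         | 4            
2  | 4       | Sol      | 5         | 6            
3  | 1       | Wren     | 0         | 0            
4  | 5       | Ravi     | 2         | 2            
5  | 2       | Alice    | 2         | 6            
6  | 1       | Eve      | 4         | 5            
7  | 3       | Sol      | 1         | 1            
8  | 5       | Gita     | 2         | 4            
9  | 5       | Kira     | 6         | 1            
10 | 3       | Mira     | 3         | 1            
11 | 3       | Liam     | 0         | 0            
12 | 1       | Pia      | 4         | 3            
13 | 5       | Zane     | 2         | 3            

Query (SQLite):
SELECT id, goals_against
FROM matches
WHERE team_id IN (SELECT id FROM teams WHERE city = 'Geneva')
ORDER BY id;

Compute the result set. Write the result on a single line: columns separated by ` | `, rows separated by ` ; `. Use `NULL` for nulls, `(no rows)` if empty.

5 | 6

Inner query: teams.id where city = 'Geneva'.
Outer: keep matches rows whose team_id is in that set.
Inner query → {2}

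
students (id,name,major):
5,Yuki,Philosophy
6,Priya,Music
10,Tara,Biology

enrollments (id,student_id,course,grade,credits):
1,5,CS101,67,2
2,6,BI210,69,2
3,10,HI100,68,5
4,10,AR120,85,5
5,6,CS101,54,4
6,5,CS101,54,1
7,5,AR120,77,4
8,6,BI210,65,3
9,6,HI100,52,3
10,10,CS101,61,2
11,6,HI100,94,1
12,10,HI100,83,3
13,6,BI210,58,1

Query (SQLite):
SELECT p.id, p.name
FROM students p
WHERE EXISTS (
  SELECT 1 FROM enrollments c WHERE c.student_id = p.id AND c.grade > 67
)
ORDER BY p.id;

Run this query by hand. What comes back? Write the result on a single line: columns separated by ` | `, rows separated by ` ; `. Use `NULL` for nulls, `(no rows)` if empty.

5 | Yuki ; 6 | Priya ; 10 | Tara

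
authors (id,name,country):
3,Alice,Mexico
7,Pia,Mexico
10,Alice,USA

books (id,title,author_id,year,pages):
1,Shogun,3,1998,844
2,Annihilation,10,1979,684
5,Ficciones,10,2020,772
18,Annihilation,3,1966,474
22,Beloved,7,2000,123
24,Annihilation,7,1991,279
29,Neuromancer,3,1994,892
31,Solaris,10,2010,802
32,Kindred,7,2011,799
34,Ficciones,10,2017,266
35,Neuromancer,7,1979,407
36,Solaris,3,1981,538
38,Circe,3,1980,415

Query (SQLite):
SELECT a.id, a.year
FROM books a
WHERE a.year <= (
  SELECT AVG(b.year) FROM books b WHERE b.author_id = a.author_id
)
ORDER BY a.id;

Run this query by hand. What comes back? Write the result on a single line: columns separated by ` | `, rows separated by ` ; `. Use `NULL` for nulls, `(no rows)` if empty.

2 | 1979 ; 18 | 1966 ; 24 | 1991 ; 35 | 1979 ; 36 | 1981 ; 38 | 1980

For each books row a, compute AVG(year) over rows sharing a.author_id.
Keep row a if a.year <= that per-group AVG.
  author_id=3: AVG(year) = 1983.8
  author_id=7: AVG(year) = 1995.25
  author_id=10: AVG(year) = 2006.5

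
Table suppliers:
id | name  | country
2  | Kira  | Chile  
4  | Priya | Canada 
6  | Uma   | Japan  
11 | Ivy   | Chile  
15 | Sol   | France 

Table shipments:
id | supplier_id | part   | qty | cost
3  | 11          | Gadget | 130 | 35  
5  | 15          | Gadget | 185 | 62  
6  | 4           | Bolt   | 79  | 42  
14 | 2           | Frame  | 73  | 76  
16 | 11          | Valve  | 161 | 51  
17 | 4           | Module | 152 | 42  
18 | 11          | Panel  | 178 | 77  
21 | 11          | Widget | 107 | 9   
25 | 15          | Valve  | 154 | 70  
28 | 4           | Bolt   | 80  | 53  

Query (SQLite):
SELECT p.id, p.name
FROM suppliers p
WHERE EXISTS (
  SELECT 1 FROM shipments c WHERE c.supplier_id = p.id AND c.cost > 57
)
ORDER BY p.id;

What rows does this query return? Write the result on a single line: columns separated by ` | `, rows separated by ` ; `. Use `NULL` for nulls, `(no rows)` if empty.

2 | Kira ; 11 | Ivy ; 15 | Sol

For each suppliers row, check whether any shipments with matching supplier_id has cost > 57.
Keep rows where that is true.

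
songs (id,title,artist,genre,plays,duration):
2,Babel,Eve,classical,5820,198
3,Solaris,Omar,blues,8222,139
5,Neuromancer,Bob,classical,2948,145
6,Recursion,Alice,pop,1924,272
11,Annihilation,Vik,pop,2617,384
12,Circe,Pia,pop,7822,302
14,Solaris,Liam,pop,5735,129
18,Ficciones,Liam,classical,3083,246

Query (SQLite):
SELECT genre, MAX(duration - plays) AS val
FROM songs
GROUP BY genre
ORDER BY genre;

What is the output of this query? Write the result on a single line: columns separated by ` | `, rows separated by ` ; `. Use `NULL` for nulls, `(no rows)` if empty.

For each row compute duration - plays.
Group by genre; take MAX of the expression per group.
  blues: ids {3} → MAX(duration - plays)=-8083
  classical: ids {2, 5, 18} → MAX(duration - plays)=-2803
  pop: ids {6, 11, 12, 14} → MAX(duration - plays)=-1652

blues | -8083 ; classical | -2803 ; pop | -1652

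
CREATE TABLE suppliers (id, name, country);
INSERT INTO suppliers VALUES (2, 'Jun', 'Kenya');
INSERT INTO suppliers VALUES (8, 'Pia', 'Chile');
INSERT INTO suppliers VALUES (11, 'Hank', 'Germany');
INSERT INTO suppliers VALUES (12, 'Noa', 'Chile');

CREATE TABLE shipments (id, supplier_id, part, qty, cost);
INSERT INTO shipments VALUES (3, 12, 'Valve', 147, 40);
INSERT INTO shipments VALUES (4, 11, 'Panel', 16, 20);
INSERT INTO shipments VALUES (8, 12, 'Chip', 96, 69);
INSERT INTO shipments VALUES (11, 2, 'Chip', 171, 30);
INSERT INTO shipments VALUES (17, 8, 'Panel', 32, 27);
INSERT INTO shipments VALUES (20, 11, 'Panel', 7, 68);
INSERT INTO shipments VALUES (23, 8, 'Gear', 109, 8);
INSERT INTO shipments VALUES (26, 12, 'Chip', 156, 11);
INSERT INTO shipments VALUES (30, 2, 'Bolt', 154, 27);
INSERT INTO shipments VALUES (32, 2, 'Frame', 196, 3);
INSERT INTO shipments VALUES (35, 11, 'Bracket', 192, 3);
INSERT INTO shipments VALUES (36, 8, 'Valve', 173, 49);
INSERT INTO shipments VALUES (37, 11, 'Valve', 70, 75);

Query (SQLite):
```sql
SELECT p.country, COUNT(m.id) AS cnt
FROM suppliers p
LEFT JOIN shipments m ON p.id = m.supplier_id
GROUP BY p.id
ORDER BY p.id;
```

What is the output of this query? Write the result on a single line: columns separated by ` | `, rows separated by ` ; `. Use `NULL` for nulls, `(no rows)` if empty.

Kenya | 3 ; Chile | 3 ; Germany | 4 ; Chile | 3

LEFT JOIN keeps every suppliers row; unmatched ones get NULL for shipments columns.
Group by suppliers.id and compute COUNT(m.id). COUNT(col) of an all-NULL group is 0.
  2: ids {11, 30, 32} → COUNT(m.id)=3
  8: ids {17, 23, 36} → COUNT(m.id)=3
  11: ids {4, 20, 35, 37} → COUNT(m.id)=4
  12: ids {3, 8, 26} → COUNT(m.id)=3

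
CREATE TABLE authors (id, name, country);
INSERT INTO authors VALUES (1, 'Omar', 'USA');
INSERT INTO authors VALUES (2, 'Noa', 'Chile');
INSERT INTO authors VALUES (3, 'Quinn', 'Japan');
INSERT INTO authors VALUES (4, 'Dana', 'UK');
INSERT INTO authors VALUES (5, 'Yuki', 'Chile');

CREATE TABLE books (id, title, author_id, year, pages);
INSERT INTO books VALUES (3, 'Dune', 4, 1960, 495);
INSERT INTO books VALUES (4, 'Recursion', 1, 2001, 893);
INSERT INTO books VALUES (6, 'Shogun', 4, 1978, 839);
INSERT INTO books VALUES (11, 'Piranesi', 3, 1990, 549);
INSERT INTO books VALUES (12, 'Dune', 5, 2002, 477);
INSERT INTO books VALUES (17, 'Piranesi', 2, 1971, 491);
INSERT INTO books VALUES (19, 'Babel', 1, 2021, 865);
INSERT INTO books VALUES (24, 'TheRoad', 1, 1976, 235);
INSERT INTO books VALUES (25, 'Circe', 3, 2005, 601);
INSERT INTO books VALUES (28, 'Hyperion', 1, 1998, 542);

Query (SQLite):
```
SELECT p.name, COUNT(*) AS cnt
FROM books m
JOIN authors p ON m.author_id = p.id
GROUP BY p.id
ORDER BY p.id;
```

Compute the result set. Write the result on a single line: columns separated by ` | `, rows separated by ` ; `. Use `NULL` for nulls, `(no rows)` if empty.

Omar | 4 ; Noa | 1 ; Quinn | 2 ; Dana | 2 ; Yuki | 1

Join each books row to its authors via author_id.
Group joined rows by authors.id; compute COUNT(*) per group.
  1: ids {4, 19, 24, 28} → COUNT(*)=4
  2: ids {17} → COUNT(*)=1
  3: ids {11, 25} → COUNT(*)=2
  4: ids {3, 6} → COUNT(*)=2
  5: ids {12} → COUNT(*)=1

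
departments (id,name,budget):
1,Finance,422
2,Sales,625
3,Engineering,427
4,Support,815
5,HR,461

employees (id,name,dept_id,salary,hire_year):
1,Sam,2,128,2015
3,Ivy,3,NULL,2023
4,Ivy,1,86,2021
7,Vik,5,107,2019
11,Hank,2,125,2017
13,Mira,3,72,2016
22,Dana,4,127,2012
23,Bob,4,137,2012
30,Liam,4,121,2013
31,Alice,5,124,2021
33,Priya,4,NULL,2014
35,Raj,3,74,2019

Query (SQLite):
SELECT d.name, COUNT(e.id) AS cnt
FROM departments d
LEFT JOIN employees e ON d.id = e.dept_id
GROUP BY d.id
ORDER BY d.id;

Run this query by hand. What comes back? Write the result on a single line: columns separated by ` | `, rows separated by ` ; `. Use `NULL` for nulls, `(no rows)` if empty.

Finance | 1 ; Sales | 2 ; Engineering | 3 ; Support | 4 ; HR | 2

LEFT JOIN keeps every departments row; unmatched ones get NULL for employees columns.
Group by departments.id and compute COUNT(e.id). COUNT(col) of an all-NULL group is 0.
  1: ids {4} → COUNT(e.id)=1
  2: ids {1, 11} → COUNT(e.id)=2
  3: ids {3, 13, 35} → COUNT(e.id)=3
  4: ids {22, 23, 30, 33} → COUNT(e.id)=4
  5: ids {7, 31} → COUNT(e.id)=2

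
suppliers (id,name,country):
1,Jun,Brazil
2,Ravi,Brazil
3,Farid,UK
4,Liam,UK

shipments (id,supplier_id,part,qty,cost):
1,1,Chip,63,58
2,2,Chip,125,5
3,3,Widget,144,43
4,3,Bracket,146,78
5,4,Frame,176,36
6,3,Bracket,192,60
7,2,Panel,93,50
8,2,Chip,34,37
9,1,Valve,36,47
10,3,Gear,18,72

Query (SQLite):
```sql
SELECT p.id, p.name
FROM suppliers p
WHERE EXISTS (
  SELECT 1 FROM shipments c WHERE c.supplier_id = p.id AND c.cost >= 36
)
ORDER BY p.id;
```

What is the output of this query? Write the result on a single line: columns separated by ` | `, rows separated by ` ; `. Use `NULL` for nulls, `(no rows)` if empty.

1 | Jun ; 2 | Ravi ; 3 | Farid ; 4 | Liam

For each suppliers row, check whether any shipments with matching supplier_id has cost >= 36.
Keep rows where that is true.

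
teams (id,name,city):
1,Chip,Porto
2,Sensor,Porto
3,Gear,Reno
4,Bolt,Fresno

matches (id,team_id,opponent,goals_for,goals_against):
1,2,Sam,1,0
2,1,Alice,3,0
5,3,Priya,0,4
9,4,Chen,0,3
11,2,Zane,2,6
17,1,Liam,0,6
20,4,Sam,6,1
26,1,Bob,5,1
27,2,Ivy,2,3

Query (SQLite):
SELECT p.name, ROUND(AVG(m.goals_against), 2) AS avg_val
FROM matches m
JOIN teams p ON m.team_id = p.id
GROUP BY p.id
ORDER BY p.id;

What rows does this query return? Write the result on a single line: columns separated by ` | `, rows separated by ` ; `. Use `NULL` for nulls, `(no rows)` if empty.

Join each matches row to its teams via team_id.
Group joined rows by teams.id; compute ROUND(AVG(m.goals_against), 2) per group.
  1: ids {2, 17, 26} → ROUND(AVG(m.goals_against), 2)=2.33
  2: ids {1, 11, 27} → ROUND(AVG(m.goals_against), 2)=3
  3: ids {5} → ROUND(AVG(m.goals_against), 2)=4
  4: ids {9, 20} → ROUND(AVG(m.goals_against), 2)=2

Chip | 2.33 ; Sensor | 3 ; Gear | 4 ; Bolt | 2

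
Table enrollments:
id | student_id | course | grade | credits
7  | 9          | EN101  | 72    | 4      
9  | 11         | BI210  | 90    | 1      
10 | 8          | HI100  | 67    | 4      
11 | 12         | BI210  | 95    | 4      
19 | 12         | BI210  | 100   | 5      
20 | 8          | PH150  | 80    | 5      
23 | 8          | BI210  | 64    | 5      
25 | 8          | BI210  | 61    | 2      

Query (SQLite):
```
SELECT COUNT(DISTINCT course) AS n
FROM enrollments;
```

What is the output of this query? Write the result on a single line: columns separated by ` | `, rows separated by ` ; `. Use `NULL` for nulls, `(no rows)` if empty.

4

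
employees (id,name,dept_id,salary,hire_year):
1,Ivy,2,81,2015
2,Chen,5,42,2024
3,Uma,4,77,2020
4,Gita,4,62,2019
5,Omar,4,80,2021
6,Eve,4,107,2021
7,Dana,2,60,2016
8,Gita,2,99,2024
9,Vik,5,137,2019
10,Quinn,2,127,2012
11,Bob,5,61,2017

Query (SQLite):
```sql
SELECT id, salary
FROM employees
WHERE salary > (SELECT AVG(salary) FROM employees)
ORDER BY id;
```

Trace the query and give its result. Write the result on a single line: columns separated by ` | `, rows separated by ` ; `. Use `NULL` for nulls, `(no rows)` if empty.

Scalar subquery: AVG(salary) over all employees rows = 84.818182 (≈; comparison uses full precision).
Keep rows where salary > that value.

6 | 107 ; 8 | 99 ; 9 | 137 ; 10 | 127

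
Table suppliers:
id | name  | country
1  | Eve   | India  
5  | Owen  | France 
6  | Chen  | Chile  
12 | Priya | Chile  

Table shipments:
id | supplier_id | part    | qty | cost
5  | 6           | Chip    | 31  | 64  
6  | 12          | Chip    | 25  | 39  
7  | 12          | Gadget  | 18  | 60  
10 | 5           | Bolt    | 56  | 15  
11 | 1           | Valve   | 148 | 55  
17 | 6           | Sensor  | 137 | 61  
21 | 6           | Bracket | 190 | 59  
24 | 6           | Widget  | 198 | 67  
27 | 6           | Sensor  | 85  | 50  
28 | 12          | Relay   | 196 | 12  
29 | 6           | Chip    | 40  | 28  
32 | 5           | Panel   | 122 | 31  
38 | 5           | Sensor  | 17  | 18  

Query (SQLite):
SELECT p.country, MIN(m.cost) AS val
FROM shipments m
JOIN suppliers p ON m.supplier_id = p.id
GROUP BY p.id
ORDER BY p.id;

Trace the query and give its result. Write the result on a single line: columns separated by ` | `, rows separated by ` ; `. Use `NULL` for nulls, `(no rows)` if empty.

India | 55 ; France | 15 ; Chile | 28 ; Chile | 12

Join each shipments row to its suppliers via supplier_id.
Group joined rows by suppliers.id; compute MIN(m.cost) per group.
  1: ids {11} → MIN(m.cost)=55
  5: ids {10, 32, 38} → MIN(m.cost)=15
  6: ids {5, 17, 21, 24, 27, 29} → MIN(m.cost)=28
  12: ids {6, 7, 28} → MIN(m.cost)=12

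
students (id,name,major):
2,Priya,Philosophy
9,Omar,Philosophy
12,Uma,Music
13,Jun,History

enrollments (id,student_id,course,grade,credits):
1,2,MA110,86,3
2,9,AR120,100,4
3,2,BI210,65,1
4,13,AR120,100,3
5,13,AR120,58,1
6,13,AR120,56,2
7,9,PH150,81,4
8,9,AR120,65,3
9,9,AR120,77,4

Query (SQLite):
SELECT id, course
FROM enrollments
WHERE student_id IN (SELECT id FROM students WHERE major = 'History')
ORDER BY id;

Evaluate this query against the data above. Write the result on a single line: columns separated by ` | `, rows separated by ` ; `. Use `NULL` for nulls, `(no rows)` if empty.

4 | AR120 ; 5 | AR120 ; 6 | AR120

Inner query: students.id where major = 'History'.
Outer: keep enrollments rows whose student_id is in that set.
Inner query → {13}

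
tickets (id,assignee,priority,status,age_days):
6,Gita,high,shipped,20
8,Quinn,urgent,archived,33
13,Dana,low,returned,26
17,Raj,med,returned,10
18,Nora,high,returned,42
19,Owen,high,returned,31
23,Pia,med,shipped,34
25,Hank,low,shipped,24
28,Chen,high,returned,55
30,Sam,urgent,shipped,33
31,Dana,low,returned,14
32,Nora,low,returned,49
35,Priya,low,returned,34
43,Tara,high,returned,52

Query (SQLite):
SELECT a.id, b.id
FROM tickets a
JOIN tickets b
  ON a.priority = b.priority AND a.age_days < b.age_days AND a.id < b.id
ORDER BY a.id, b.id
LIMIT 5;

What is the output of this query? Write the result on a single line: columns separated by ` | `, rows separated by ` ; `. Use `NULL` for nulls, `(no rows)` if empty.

Pairs (a,b) with same priority, a.age_days < b.age_days, a.id < b.id.
priority groups: high:{6,18,19,28,43} low:{13,25,31,32,35} med:{17,23} urgent:{8,30}
Ordered by (a.id, b.id); first 5.

6 | 18 ; 6 | 19 ; 6 | 28 ; 6 | 43 ; 13 | 32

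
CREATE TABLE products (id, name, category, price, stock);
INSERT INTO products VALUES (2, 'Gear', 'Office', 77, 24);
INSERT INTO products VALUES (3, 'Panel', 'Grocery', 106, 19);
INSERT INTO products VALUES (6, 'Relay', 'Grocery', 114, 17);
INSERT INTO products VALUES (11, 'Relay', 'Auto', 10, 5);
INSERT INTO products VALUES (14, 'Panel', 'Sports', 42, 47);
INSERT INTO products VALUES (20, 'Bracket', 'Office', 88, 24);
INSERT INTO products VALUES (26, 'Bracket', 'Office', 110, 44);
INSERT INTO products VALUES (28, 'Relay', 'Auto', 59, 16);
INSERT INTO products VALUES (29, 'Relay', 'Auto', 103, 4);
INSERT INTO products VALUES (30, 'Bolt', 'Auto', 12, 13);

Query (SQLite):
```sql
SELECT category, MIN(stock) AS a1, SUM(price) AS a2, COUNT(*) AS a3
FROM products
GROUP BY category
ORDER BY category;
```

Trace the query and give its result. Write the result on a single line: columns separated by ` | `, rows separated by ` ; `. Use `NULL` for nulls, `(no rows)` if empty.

Group products by category.
Per group compute: MIN(stock), SUM(price), COUNT(*).
  Auto: ids {11, 28, 29, 30} → MIN(stock)=4, SUM(price)=184, COUNT(*)=4
  Grocery: ids {3, 6} → MIN(stock)=17, SUM(price)=220, COUNT(*)=2
  Office: ids {2, 20, 26} → MIN(stock)=24, SUM(price)=275, COUNT(*)=3
  Sports: ids {14} → MIN(stock)=47, SUM(price)=42, COUNT(*)=1

Auto | 4 | 184 | 4 ; Grocery | 17 | 220 | 2 ; Office | 24 | 275 | 3 ; Sports | 47 | 42 | 1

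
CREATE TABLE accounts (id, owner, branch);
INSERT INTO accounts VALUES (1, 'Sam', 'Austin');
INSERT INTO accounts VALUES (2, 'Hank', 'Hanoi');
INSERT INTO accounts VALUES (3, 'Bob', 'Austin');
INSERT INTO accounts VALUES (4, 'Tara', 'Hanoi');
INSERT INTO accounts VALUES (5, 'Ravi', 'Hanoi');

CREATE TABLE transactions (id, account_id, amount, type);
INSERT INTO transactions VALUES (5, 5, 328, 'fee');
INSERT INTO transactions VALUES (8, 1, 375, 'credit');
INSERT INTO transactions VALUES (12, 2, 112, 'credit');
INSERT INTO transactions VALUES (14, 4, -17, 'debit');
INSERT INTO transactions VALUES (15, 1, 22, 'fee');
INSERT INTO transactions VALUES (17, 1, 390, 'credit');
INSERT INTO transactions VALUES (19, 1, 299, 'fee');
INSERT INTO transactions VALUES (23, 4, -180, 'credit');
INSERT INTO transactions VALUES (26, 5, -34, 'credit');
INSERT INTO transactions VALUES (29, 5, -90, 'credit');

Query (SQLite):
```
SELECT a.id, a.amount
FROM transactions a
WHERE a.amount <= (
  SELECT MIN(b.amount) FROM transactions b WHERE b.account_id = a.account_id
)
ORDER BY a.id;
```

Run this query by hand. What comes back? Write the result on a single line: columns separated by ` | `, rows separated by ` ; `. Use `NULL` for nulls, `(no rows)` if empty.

12 | 112 ; 15 | 22 ; 23 | -180 ; 29 | -90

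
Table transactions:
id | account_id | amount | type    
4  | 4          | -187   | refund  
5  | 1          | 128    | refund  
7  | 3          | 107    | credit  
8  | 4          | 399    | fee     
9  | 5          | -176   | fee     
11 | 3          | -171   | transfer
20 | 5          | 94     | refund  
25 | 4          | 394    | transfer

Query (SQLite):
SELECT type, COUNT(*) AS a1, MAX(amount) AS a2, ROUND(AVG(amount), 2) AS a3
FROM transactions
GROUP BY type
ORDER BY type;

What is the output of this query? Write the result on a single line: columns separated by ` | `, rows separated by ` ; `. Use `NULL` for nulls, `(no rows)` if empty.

Group transactions by type.
Per group compute: COUNT(*), MAX(amount), ROUND(AVG(amount), 2).
  credit: ids {7} → COUNT(*)=1, MAX(amount)=107, ROUND(AVG(amount), 2)=107
  fee: ids {8, 9} → COUNT(*)=2, MAX(amount)=399, ROUND(AVG(amount), 2)=111.5
  refund: ids {4, 5, 20} → COUNT(*)=3, MAX(amount)=128, ROUND(AVG(amount), 2)=11.67
  transfer: ids {11, 25} → COUNT(*)=2, MAX(amount)=394, ROUND(AVG(amount), 2)=111.5

credit | 1 | 107 | 107 ; fee | 2 | 399 | 111.5 ; refund | 3 | 128 | 11.67 ; transfer | 2 | 394 | 111.5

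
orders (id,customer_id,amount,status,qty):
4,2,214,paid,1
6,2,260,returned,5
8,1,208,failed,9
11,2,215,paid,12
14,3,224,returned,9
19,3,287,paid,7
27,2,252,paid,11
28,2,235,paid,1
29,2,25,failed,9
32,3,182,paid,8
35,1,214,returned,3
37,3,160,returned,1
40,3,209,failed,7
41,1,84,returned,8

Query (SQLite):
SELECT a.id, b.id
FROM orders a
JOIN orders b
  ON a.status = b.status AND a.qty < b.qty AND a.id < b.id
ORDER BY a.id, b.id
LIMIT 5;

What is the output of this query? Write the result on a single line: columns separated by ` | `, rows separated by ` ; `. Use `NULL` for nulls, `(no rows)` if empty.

Pairs (a,b) with same status, a.qty < b.qty, a.id < b.id.
status groups: failed:{8,29,40} paid:{4,11,19,27,28,32} returned:{6,14,35,37,41}
Ordered by (a.id, b.id); first 5.

4 | 11 ; 4 | 19 ; 4 | 27 ; 4 | 32 ; 6 | 14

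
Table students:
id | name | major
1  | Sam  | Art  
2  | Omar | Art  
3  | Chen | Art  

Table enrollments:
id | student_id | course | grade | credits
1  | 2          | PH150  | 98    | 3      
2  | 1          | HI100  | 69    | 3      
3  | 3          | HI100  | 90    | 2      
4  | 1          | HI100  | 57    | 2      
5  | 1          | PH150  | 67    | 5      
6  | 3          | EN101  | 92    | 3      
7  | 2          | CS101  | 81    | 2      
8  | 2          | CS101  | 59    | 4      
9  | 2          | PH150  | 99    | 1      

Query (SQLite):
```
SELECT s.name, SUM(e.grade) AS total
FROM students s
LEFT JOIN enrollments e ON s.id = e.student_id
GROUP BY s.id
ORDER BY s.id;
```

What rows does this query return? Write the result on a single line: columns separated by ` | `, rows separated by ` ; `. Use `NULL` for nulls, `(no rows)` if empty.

Sam | 193 ; Omar | 337 ; Chen | 182

LEFT JOIN keeps every students row; unmatched ones get NULL for enrollments columns.
Group by students.id and compute SUM(e.grade). SUM over an all-NULL group is NULL.
  1: ids {2, 4, 5} → SUM(e.grade)=193
  2: ids {1, 7, 8, 9} → SUM(e.grade)=337
  3: ids {3, 6} → SUM(e.grade)=182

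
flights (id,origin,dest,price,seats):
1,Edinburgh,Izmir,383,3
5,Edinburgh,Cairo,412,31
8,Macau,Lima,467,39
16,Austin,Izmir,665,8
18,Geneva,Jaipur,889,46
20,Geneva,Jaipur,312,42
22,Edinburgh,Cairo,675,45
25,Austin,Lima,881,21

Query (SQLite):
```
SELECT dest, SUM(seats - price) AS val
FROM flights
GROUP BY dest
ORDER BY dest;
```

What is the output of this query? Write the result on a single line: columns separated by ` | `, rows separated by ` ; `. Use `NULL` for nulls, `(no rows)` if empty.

For each row compute seats - price.
Group by dest; take SUM of the expression per group.
  Cairo: ids {5, 22} → SUM(seats - price)=-1011
  Izmir: ids {1, 16} → SUM(seats - price)=-1037
  Jaipur: ids {18, 20} → SUM(seats - price)=-1113
  Lima: ids {8, 25} → SUM(seats - price)=-1288

Cairo | -1011 ; Izmir | -1037 ; Jaipur | -1113 ; Lima | -1288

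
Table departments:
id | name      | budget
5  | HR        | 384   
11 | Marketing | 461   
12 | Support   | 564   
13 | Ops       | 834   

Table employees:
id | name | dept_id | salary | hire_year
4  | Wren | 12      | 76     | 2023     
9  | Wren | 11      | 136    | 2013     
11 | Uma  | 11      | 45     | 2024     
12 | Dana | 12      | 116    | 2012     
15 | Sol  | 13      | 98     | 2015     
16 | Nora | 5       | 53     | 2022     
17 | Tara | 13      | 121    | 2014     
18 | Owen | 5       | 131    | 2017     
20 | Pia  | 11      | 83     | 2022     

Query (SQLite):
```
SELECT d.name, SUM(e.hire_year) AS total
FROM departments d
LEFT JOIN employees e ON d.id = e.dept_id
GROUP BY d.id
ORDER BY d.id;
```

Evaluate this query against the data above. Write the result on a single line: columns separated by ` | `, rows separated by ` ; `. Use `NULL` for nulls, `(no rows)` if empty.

LEFT JOIN keeps every departments row; unmatched ones get NULL for employees columns.
Group by departments.id and compute SUM(e.hire_year). SUM over an all-NULL group is NULL.
  5: ids {16, 18} → SUM(e.hire_year)=4039
  11: ids {9, 11, 20} → SUM(e.hire_year)=6059
  12: ids {4, 12} → SUM(e.hire_year)=4035
  13: ids {15, 17} → SUM(e.hire_year)=4029

HR | 4039 ; Marketing | 6059 ; Support | 4035 ; Ops | 4029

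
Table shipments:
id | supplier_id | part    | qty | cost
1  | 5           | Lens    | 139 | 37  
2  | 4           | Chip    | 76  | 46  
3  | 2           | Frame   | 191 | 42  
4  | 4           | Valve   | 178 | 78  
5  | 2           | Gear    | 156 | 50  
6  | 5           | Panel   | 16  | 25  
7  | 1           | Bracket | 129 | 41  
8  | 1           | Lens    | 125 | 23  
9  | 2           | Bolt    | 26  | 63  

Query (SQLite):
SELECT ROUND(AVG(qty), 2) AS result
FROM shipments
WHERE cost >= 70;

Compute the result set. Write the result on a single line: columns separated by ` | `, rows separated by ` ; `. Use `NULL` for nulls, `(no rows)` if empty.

178

Rows where cost >= 70 → qty values: [178].
AVG = 178 / 1 (rounded to 2 dp).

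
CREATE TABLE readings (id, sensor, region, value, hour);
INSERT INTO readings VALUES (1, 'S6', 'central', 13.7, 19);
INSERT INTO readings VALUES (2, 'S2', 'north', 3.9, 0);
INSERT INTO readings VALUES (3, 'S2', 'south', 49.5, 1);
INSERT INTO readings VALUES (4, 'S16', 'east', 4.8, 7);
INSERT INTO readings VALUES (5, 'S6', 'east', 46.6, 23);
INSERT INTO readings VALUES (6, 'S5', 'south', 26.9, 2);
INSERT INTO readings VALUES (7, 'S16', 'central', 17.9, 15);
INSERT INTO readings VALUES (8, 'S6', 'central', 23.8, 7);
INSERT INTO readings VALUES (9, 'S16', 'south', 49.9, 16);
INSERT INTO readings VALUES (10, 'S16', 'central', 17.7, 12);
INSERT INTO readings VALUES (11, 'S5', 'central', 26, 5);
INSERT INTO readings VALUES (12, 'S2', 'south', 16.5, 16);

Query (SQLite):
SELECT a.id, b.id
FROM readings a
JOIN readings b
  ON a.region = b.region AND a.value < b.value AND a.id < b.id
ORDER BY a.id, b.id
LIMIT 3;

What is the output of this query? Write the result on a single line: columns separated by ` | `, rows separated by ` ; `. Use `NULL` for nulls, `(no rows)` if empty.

1 | 7 ; 1 | 8 ; 1 | 10

Pairs (a,b) with same region, a.value < b.value, a.id < b.id.
region groups: central:{1,7,8,10,11} east:{4,5} north:{2} south:{3,6,9,12}
Ordered by (a.id, b.id); first 3.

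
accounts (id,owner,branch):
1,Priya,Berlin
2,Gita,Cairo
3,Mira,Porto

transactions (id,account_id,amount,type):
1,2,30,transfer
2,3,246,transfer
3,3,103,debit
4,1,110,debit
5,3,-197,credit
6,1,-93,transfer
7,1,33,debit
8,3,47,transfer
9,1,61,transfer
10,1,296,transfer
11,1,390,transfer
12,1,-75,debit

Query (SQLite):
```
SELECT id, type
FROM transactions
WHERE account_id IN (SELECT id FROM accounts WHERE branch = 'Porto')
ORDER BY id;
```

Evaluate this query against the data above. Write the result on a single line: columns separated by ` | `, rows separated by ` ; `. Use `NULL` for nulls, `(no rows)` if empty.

2 | transfer ; 3 | debit ; 5 | credit ; 8 | transfer

Inner query: accounts.id where branch = 'Porto'.
Outer: keep transactions rows whose account_id is in that set.
Inner query → {3}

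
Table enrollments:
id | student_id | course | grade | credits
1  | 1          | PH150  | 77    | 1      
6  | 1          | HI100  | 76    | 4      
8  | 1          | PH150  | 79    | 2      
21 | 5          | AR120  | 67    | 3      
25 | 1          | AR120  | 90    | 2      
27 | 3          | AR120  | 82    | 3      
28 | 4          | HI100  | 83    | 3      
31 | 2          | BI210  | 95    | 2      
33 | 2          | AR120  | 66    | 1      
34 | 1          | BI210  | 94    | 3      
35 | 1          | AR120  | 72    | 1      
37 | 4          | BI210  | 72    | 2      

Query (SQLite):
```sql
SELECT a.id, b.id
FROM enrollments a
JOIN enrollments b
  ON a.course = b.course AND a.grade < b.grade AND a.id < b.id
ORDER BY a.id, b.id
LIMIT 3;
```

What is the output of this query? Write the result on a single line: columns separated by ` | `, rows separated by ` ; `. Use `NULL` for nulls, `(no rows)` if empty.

1 | 8 ; 6 | 28 ; 21 | 25

Pairs (a,b) with same course, a.grade < b.grade, a.id < b.id.
course groups: AR120:{21,25,27,33,35} BI210:{31,34,37} HI100:{6,28} PH150:{1,8}
Ordered by (a.id, b.id); first 3.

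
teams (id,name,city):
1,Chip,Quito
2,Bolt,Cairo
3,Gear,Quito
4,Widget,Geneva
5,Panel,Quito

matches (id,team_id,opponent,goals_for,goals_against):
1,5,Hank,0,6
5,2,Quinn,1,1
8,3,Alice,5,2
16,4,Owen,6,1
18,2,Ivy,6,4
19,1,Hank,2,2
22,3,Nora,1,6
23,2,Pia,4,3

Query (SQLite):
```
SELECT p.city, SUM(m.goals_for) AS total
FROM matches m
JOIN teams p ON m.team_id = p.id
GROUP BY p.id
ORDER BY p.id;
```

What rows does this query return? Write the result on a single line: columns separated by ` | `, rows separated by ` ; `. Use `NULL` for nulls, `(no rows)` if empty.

Quito | 2 ; Cairo | 11 ; Quito | 6 ; Geneva | 6 ; Quito | 0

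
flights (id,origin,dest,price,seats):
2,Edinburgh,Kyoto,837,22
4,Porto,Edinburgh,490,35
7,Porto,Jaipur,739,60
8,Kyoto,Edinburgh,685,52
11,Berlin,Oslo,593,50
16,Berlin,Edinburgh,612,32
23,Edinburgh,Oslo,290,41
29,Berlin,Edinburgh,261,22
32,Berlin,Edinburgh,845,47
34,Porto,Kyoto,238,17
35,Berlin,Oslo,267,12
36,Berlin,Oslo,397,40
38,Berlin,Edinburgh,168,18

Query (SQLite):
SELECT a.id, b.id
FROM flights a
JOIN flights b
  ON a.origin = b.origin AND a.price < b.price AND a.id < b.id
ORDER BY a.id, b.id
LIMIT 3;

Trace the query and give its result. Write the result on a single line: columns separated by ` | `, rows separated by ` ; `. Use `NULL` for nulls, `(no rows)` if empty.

Pairs (a,b) with same origin, a.price < b.price, a.id < b.id.
origin groups: Berlin:{11,16,29,32,35,36,38} Edinburgh:{2,23} Kyoto:{8} Porto:{4,7,34}
Ordered by (a.id, b.id); first 3.

4 | 7 ; 11 | 16 ; 11 | 32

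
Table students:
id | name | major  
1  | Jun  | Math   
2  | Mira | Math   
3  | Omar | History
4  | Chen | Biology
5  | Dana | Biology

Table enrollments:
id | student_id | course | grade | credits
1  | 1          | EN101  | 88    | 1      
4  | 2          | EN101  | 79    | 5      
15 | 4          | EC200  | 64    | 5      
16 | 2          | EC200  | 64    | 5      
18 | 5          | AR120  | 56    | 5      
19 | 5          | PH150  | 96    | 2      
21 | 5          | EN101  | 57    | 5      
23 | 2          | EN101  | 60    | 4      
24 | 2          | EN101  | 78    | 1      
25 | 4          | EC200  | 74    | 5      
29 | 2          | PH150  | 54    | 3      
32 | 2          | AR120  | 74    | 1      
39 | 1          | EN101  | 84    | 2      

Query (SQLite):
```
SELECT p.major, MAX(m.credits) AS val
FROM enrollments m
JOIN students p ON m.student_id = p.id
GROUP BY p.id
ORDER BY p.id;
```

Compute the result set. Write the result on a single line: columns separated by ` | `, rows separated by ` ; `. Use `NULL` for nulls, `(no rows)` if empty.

Math | 2 ; Math | 5 ; Biology | 5 ; Biology | 5

Join each enrollments row to its students via student_id.
Group joined rows by students.id; compute MAX(m.credits) per group.
  1: ids {1, 39} → MAX(m.credits)=2
  2: ids {4, 16, 23, 24, 29, 32} → MAX(m.credits)=5
  4: ids {15, 25} → MAX(m.credits)=5
  5: ids {18, 19, 21} → MAX(m.credits)=5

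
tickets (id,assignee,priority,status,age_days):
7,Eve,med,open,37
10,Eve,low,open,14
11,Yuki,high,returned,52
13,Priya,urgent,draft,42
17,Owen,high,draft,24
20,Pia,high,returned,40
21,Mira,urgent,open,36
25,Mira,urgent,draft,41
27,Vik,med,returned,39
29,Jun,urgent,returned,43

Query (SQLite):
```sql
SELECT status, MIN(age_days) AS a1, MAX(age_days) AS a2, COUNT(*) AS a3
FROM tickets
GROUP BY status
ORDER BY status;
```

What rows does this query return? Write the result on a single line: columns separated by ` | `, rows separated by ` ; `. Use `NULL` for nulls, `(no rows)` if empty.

draft | 24 | 42 | 3 ; open | 14 | 37 | 3 ; returned | 39 | 52 | 4

Group tickets by status.
Per group compute: MIN(age_days), MAX(age_days), COUNT(*).
  draft: ids {13, 17, 25} → MIN(age_days)=24, MAX(age_days)=42, COUNT(*)=3
  open: ids {7, 10, 21} → MIN(age_days)=14, MAX(age_days)=37, COUNT(*)=3
  returned: ids {11, 20, 27, 29} → MIN(age_days)=39, MAX(age_days)=52, COUNT(*)=4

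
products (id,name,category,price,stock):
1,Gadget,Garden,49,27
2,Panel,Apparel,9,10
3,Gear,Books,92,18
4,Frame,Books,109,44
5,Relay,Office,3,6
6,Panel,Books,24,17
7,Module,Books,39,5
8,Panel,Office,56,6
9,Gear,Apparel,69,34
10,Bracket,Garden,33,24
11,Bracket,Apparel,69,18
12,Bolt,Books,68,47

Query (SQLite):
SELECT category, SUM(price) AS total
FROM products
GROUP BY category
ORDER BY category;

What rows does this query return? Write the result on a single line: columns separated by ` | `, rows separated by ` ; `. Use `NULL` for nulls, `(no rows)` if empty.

Apparel | 147 ; Books | 332 ; Garden | 82 ; Office | 59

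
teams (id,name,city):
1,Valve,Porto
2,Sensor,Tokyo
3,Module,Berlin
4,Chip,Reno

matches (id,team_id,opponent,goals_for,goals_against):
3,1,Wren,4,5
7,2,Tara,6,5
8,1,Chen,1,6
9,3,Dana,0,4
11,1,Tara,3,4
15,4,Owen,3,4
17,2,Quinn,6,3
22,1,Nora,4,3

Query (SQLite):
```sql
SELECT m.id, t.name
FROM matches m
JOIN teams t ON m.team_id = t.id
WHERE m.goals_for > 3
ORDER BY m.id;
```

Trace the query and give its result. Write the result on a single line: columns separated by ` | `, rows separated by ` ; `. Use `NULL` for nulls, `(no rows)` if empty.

Each matches row matches the teams row where team_id = teams.id.
Then keep rows with m.goals_for > 3.

3 | Valve ; 7 | Sensor ; 17 | Sensor ; 22 | Valve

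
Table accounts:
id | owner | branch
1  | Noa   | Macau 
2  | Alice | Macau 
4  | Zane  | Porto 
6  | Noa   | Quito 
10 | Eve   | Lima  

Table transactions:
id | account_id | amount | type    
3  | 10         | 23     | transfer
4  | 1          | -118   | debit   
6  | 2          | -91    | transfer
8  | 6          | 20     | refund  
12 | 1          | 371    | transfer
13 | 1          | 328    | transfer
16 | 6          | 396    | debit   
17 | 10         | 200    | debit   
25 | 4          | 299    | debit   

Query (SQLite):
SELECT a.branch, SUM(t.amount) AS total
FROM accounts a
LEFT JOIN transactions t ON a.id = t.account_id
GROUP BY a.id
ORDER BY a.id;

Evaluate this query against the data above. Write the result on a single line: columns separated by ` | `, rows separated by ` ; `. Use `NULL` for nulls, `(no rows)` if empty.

Macau | 581 ; Macau | -91 ; Porto | 299 ; Quito | 416 ; Lima | 223

LEFT JOIN keeps every accounts row; unmatched ones get NULL for transactions columns.
Group by accounts.id and compute SUM(t.amount). SUM over an all-NULL group is NULL.
  1: ids {4, 12, 13} → SUM(t.amount)=581
  2: ids {6} → SUM(t.amount)=-91
  4: ids {25} → SUM(t.amount)=299
  6: ids {8, 16} → SUM(t.amount)=416
  10: ids {3, 17} → SUM(t.amount)=223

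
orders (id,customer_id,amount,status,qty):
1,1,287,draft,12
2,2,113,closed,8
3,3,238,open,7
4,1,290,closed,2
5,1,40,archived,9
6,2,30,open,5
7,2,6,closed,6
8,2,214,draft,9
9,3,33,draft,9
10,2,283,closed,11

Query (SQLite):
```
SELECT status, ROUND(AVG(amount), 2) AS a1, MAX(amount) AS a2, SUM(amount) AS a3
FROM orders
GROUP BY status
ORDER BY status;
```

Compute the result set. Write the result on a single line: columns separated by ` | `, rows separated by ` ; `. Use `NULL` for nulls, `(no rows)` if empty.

Group orders by status.
Per group compute: ROUND(AVG(amount), 2), MAX(amount), SUM(amount).
  archived: ids {5} → ROUND(AVG(amount), 2)=40, MAX(amount)=40, SUM(amount)=40
  closed: ids {2, 4, 7, 10} → ROUND(AVG(amount), 2)=173, MAX(amount)=290, SUM(amount)=692
  draft: ids {1, 8, 9} → ROUND(AVG(amount), 2)=178, MAX(amount)=287, SUM(amount)=534
  open: ids {3, 6} → ROUND(AVG(amount), 2)=134, MAX(amount)=238, SUM(amount)=268

archived | 40 | 40 | 40 ; closed | 173 | 290 | 692 ; draft | 178 | 287 | 534 ; open | 134 | 238 | 268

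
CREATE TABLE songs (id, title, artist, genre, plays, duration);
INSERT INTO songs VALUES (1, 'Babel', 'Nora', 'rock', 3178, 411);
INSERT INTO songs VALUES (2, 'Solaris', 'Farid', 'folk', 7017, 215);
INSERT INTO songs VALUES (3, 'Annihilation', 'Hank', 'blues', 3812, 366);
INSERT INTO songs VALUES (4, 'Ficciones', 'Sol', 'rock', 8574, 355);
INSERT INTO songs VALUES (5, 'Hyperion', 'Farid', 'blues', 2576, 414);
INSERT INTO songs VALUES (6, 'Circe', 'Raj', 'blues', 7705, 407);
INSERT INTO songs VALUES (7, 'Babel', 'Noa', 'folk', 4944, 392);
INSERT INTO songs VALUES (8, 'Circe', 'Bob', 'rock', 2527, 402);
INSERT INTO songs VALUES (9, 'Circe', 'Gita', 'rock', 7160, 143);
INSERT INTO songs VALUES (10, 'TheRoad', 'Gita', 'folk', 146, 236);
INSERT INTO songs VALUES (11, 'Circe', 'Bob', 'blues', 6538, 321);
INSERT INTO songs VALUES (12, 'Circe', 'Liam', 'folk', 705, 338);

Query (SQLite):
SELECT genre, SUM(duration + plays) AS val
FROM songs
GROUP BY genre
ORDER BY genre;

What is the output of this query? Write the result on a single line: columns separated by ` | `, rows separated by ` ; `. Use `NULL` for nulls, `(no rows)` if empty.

For each row compute duration + plays.
Group by genre; take SUM of the expression per group.
  blues: ids {3, 5, 6, 11} → SUM(duration + plays)=22139
  folk: ids {2, 7, 10, 12} → SUM(duration + plays)=13993
  rock: ids {1, 4, 8, 9} → SUM(duration + plays)=22750

blues | 22139 ; folk | 13993 ; rock | 22750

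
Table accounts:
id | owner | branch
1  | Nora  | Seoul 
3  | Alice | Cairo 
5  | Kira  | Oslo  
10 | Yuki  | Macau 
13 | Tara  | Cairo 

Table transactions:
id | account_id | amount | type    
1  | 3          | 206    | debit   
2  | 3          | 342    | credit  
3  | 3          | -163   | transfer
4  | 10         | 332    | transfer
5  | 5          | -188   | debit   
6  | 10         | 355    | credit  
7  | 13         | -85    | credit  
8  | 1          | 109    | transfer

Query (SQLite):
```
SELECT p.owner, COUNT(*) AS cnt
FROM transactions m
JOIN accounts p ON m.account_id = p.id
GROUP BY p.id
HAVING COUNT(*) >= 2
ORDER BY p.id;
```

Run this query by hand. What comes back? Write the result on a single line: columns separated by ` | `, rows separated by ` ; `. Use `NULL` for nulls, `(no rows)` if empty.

Alice | 3 ; Yuki | 2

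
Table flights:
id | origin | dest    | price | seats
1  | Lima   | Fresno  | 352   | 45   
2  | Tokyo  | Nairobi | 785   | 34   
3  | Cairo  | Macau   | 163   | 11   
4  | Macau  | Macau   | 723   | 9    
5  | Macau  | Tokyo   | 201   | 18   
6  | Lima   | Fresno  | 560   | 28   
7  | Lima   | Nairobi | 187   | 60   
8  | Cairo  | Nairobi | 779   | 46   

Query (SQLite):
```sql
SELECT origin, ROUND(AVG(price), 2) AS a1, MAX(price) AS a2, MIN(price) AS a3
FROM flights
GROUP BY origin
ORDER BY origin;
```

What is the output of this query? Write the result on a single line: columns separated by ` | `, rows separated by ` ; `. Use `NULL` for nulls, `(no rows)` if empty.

Cairo | 471 | 779 | 163 ; Lima | 366.33 | 560 | 187 ; Macau | 462 | 723 | 201 ; Tokyo | 785 | 785 | 785

Group flights by origin.
Per group compute: ROUND(AVG(price), 2), MAX(price), MIN(price).
  Cairo: ids {3, 8} → ROUND(AVG(price), 2)=471, MAX(price)=779, MIN(price)=163
  Lima: ids {1, 6, 7} → ROUND(AVG(price), 2)=366.33, MAX(price)=560, MIN(price)=187
  Macau: ids {4, 5} → ROUND(AVG(price), 2)=462, MAX(price)=723, MIN(price)=201
  Tokyo: ids {2} → ROUND(AVG(price), 2)=785, MAX(price)=785, MIN(price)=785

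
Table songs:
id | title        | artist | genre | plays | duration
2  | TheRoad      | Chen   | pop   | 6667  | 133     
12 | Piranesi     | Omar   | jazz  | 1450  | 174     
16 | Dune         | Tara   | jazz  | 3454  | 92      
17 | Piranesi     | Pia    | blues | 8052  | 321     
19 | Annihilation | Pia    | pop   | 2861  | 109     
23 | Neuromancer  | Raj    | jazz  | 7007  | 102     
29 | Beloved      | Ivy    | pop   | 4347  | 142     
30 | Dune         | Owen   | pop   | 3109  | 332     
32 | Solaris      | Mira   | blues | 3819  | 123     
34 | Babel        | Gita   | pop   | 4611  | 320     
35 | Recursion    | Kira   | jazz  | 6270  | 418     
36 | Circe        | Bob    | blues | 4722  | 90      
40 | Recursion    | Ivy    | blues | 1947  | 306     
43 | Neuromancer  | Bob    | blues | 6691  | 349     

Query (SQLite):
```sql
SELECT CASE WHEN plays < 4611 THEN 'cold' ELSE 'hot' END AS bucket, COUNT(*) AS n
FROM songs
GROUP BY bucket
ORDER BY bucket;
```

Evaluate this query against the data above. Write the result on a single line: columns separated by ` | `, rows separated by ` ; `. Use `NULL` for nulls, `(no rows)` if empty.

Bucket rows by plays < 4611 → 'cold' else 'hot'; count each bucket.

cold | 7 ; hot | 7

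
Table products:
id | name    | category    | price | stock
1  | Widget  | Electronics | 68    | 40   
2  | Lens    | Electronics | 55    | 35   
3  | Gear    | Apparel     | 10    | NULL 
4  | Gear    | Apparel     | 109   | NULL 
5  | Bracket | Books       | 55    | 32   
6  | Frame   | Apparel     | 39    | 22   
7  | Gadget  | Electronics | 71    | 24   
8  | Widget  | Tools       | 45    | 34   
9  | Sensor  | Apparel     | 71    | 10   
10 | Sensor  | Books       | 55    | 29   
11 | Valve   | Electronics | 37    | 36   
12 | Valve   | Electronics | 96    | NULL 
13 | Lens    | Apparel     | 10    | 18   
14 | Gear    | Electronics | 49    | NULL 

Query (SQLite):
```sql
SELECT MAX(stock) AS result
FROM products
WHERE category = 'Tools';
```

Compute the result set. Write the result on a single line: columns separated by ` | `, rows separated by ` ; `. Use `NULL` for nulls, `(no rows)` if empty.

34

Rows where category='Tools' → stock values: [34].
MAX of non-NULL values = 34.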